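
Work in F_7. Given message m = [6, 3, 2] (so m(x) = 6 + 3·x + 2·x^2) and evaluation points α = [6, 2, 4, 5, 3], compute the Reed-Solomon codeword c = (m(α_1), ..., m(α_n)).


c = [5, 6, 1, 1, 5]

Message polynomial: m(x) = 6 + 3·x + 2·x^2 (mod 7).
For each evaluation point α_i, compute m(α_i) mod 7:
  α_1 = 6: Horner steps 2 → 1 → 5, so m(6) = 5.
  α_2 = 2: Horner steps 2 → 0 → 6, so m(2) = 6.
  α_3 = 4: Horner steps 2 → 4 → 1, so m(4) = 1.
  α_4 = 5: Horner steps 2 → 6 → 1, so m(5) = 1.
  α_5 = 3: Horner steps 2 → 2 → 5, so m(3) = 5.
Codeword c = [5, 6, 1, 1, 5] ∈ F_7^5.


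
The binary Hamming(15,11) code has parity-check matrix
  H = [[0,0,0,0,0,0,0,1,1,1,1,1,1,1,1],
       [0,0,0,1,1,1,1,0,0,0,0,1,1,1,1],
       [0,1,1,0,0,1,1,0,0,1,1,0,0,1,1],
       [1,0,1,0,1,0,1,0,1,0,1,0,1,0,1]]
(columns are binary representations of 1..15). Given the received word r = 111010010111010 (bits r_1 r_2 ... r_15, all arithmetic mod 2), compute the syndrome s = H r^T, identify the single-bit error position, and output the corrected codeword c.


s = (1, 1, 1, 0)^T, error position = 14, corrected codeword c = 111010010111000

Compute s = H r^T mod 2 one row at a time:
  s_1 = 1 + 0 + 1 + 1 + 1 + 0 + 1 + 0 = 5 ≡ 1 (mod 2).
  s_2 = 0 + 1 + 0 + 0 + 1 + 0 + 1 + 0 = 3 ≡ 1 (mod 2).
  s_3 = 1 + 1 + 0 + 0 + 1 + 1 + 1 + 0 = 5 ≡ 1 (mod 2).
  s_4 = 1 + 1 + 1 + 0 + 0 + 1 + 0 + 0 = 4 ≡ 0 (mod 2).
s = (1, 1, 1, 0)^T — this equals column 14 of H (binary 1110), so error is at position 14.
Correct: flip bit 14 of r = 111010010111010 to get c = 111010010111000.


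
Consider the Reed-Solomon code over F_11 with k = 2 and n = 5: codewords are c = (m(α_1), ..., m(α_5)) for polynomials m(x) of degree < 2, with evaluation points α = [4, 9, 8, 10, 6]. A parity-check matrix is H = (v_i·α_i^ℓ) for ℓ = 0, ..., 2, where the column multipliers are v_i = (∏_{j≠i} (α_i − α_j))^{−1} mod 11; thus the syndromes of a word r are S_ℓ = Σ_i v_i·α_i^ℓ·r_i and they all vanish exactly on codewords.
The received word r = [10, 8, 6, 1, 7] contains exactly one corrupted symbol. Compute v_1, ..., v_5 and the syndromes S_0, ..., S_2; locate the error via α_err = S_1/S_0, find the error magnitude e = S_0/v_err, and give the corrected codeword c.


S = (7, 1, 8), error at position 3, error magnitude e = 2, c = [10, 8, 4, 1, 7].

Step 1: column multipliers v_i = (∏_{j≠i}(α_i − α_j))^{−1} mod 11.
  i = 1 (α = 4): (4−9)(4−8)(4−10)(4−6) = (−5)·(−4)·(−6)·(−2) = 240 ≡ 9, so v_1 = 9^{−1} = 5 (mod 11).
  i = 2 (α = 9): (9−4)(9−8)(9−10)(9−6) = 5·1·(−1)·3 = −15 ≡ 7, so v_2 = 7^{−1} = 8 (mod 11).
  i = 3 (α = 8): (8−4)(8−9)(8−10)(8−6) = 4·(−1)·(−2)·2 = 16 ≡ 5, so v_3 = 5^{−1} = 9 (mod 11).
  i = 4 (α = 10): (10−4)(10−9)(10−8)(10−6) = 6·1·2·4 = 48 ≡ 4, so v_4 = 4^{−1} = 3 (mod 11).
  i = 5 (α = 6): (6−4)(6−9)(6−8)(6−10) = 2·(−3)·(−2)·(−4) = −48 ≡ 7, so v_5 = 7^{−1} = 8 (mod 11).
  v = [5, 8, 9, 3, 8].
Step 2: syndromes of r = [10, 8, 6, 1, 7] (all sums mod 11).
  S_0 = Σ v_i r_i = 5·10 + 8·8 + 9·6 + 3·1 + 8·7 = 227 ≡ 7.
  S_1 = Σ v_i α_i r_i = 5·4·10 + 8·9·8 + 9·8·6 + 3·10·1 + 8·6·7 = 1574 ≡ 1.
  α_i^2 mod 11 = [5, 4, 9, 1, 3].
  S_2 = Σ v_i α_i^2 r_i = 5·5·10 + 8·4·8 + 9·9·6 + 3·1·1 + 8·3·7 = 1163 ≡ 8.
  S = (7, 1, 8) ≠ 0, so r is not a codeword (an error is present).
Step 3: locate the error. For a single error e at position i, S_ℓ = v_i·e·α_i^ℓ, so α_err = S_1/S_0.
  S_0^{−1} = 7^{−1} = 8 (mod 11), so α_err = 1·8 = 8 ≡ 8 = α_3. Error position i = 3.
  Consistency check: S_2/S_1 = 8·1 = 8 ≡ 8 = α_err ✓ (single-error assumption holds).
Step 4: error magnitude e = S_0/v_3 = S_0·∏_{j≠3}(α_3 − α_j) = 7·5 = 35 ≡ 2 (mod 11).
Step 5: correct position 3: c_3 = r_3 − e = 6 − 2 ≡ 4 (mod 11). Hence c = [10, 8, 4, 1, 7].
  Check: interpolating c through the α_i gives m(x) = 5 + 4·x (degree < 2) with m(α_i) = c_i for every i, so c is indeed a codeword.


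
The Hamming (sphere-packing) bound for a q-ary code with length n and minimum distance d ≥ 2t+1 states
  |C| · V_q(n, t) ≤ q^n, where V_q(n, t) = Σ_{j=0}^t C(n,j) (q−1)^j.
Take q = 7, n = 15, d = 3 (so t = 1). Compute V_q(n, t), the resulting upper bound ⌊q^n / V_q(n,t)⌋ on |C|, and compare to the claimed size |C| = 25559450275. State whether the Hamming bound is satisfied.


V_q(n, t) = 91, q^n = 4747561509943, Hamming bound = 52171005603, |C| = 25559450275 ≤ bound (satisfied).

Step 1: Compute V_q(n, t) = Σ_{j=0}^1 C(n, j) (q−1)^j.
  j = 0: C(15,0)·(6)^0 = 1·1 = 1.
  j = 1: C(15,1)·(6)^1 = 15·6 = 90.
  V_q(n, t) = 1 + 90 = 91.
Step 2: q^n = 7^15 = 4747561509943.
Step 3: Hamming bound ⌊q^n / V_q(n,t)⌋ = ⌊4747561509943/91⌋ = 52171005603.
Step 4: Compare |C| = 25559450275 to 52171005603: satisfied.
The claimed |C| lies below the Hamming bound.


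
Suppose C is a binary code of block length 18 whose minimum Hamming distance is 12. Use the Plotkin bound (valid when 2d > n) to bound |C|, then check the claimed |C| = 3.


Plotkin bound M ≤ 4; given |C| = 3 ≤ bound (satisfied).

Check applicability: 2d = 24, n = 18.
2d − n = 6 > 0, so Plotkin applies.
Compute d/(2d−n) = 12/6 ≈ 2.0000.
⌊d/(2d−n)⌋ = 2.
Plotkin bound: M ≤ 2·2 = 4.
Given |C| = 3, check: satisfied.
This |C| is below the Plotkin bound.


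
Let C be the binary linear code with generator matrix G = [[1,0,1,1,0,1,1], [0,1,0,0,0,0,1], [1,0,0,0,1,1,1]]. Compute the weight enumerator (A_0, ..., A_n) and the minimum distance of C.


Weight distribution: A_0 = 1, A_2 = 1, A_3 = 1, A_4 = 2, A_5 = 3. Minimum distance d = 2.

Enumerate all 2^3 = 8 messages m ∈ F_2^3.
For each, compute codeword c = mG in F_2^7, then tally its weight.
  m = 000 → c = 0000000, weight = 0.
  m = 100 → c = 1011011, weight = 5.
  m = 010 → c = 0100001, weight = 2.
  m = 110 → c = 1111010, weight = 5.
  m = 001 → c = 1000111, weight = 4.
  m = 101 → c = 0011100, weight = 3.
  m = 011 → c = 1100110, weight = 4.
  m = 111 → c = 0111101, weight = 5.
Tally weights:
  weight 0: 1 codewords.
  weight 2: 1 codewords.
  weight 3: 1 codewords.
  weight 4: 2 codewords.
  weight 5: 3 codewords.
Minimum distance d = smallest w > 0 with A_w > 0 = 2.
Sanity: Σ A_w = 8 = 2^3 = 8 ✓.


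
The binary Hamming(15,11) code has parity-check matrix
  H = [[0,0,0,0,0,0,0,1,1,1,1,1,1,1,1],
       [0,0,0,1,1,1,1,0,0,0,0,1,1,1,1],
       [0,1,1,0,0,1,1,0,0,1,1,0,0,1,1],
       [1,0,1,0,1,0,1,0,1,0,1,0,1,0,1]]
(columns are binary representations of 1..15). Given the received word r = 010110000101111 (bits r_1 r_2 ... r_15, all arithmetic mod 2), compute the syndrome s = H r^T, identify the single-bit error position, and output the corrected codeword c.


s = (1, 0, 0, 1)^T, error position = 9, corrected codeword c = 010110001101111

Compute s = H r^T mod 2 one row at a time:
  s_1 = 0 + 0 + 1 + 0 + 1 + 1 + 1 + 1 = 5 ≡ 1 (mod 2).
  s_2 = 1 + 1 + 0 + 0 + 1 + 1 + 1 + 1 = 6 ≡ 0 (mod 2).
  s_3 = 1 + 0 + 0 + 0 + 1 + 0 + 1 + 1 = 4 ≡ 0 (mod 2).
  s_4 = 0 + 0 + 1 + 0 + 0 + 0 + 1 + 1 = 3 ≡ 1 (mod 2).
s = (1, 0, 0, 1)^T — this equals column 9 of H (binary 1001), so error is at position 9.
Correct: flip bit 9 of r = 010110000101111 to get c = 010110001101111.


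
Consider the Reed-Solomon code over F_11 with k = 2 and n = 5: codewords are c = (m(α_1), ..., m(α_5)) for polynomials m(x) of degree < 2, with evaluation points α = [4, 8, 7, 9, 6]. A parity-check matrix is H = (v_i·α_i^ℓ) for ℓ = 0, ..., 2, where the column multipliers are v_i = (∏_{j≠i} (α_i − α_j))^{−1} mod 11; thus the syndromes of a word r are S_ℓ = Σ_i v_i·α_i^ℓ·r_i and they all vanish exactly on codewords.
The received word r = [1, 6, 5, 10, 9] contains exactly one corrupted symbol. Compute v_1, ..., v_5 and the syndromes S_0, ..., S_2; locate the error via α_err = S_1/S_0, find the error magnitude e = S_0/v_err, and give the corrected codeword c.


S = (6, 9, 8), error at position 3, error magnitude e = 3, c = [1, 6, 2, 10, 9].

Step 1: column multipliers v_i = (∏_{j≠i}(α_i − α_j))^{−1} mod 11.
  i = 1 (α = 4): (4−8)(4−7)(4−9)(4−6) = (−4)·(−3)·(−5)·(−2) = 120 ≡ 10, so v_1 = 10^{−1} = 10 (mod 11).
  i = 2 (α = 8): (8−4)(8−7)(8−9)(8−6) = 4·1·(−1)·2 = −8 ≡ 3, so v_2 = 3^{−1} = 4 (mod 11).
  i = 3 (α = 7): (7−4)(7−8)(7−9)(7−6) = 3·(−1)·(−2)·1 = 6 ≡ 6, so v_3 = 6^{−1} = 2 (mod 11).
  i = 4 (α = 9): (9−4)(9−8)(9−7)(9−6) = 5·1·2·3 = 30 ≡ 8, so v_4 = 8^{−1} = 7 (mod 11).
  i = 5 (α = 6): (6−4)(6−8)(6−7)(6−9) = 2·(−2)·(−1)·(−3) = −12 ≡ 10, so v_5 = 10^{−1} = 10 (mod 11).
  v = [10, 4, 2, 7, 10].
Step 2: syndromes of r = [1, 6, 5, 10, 9] (all sums mod 11).
  S_0 = Σ v_i r_i = 10·1 + 4·6 + 2·5 + 7·10 + 10·9 = 204 ≡ 6.
  S_1 = Σ v_i α_i r_i = 10·4·1 + 4·8·6 + 2·7·5 + 7·9·10 + 10·6·9 = 1472 ≡ 9.
  α_i^2 mod 11 = [5, 9, 5, 4, 3].
  S_2 = Σ v_i α_i^2 r_i = 10·5·1 + 4·9·6 + 2·5·5 + 7·4·10 + 10·3·9 = 866 ≡ 8.
  S = (6, 9, 8) ≠ 0, so r is not a codeword (an error is present).
Step 3: locate the error. For a single error e at position i, S_ℓ = v_i·e·α_i^ℓ, so α_err = S_1/S_0.
  S_0^{−1} = 6^{−1} = 2 (mod 11), so α_err = 9·2 = 18 ≡ 7 = α_3. Error position i = 3.
  Consistency check: S_2/S_1 = 8·5 = 40 ≡ 7 = α_err ✓ (single-error assumption holds).
Step 4: error magnitude e = S_0/v_3 = S_0·∏_{j≠3}(α_3 − α_j) = 6·6 = 36 ≡ 3 (mod 11).
Step 5: correct position 3: c_3 = r_3 − e = 5 − 3 ≡ 2 (mod 11). Hence c = [1, 6, 2, 10, 9].
  Check: interpolating c through the α_i gives m(x) = 7 + 4·x (degree < 2) with m(α_i) = c_i for every i, so c is indeed a codeword.


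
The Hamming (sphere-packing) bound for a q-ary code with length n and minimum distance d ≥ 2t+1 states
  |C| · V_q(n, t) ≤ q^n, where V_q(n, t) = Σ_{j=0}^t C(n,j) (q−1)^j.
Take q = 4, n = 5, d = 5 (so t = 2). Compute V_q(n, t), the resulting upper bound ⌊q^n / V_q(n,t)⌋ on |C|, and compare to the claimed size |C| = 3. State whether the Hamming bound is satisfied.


V_q(n, t) = 106, q^n = 1024, Hamming bound = 9, |C| = 3 ≤ bound (satisfied).

Step 1: Compute V_q(n, t) = Σ_{j=0}^2 C(n, j) (q−1)^j.
  j = 0: C(5,0)·(3)^0 = 1·1 = 1.
  j = 1: C(5,1)·(3)^1 = 5·3 = 15.
  j = 2: C(5,2)·(3)^2 = 10·9 = 90.
  V_q(n, t) = 1 + 15 + 90 = 106.
Step 2: q^n = 4^5 = 1024.
Step 3: Hamming bound ⌊q^n / V_q(n,t)⌋ = ⌊1024/106⌋ = 9.
Step 4: Compare |C| = 3 to 9: satisfied.
The claimed |C| lies below the Hamming bound.


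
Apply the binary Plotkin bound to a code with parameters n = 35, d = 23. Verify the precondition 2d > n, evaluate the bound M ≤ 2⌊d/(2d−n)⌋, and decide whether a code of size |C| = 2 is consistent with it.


Plotkin bound M ≤ 4; given |C| = 2 ≤ bound (satisfied).

Check applicability: 2d = 46, n = 35.
2d − n = 11 > 0, so Plotkin applies.
Compute d/(2d−n) = 23/11 ≈ 2.0909.
⌊d/(2d−n)⌋ = 2.
Plotkin bound: M ≤ 2·2 = 4.
Given |C| = 2, check: satisfied.
This |C| is below the Plotkin bound.


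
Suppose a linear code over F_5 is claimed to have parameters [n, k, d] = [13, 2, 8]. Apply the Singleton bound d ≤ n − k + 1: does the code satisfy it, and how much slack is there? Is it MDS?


Singleton RHS = n − k + 1 = 12, slack = 4, bound satisfied, not MDS.

Singleton bound: d ≤ n − k + 1.
Here n = 13, k = 2, so n − k + 1 = 12.
Given d = 8, check d ≤ 12: YES.
Slack = (n − k + 1) − d = 4.
The code is NOT MDS (slack = 4 > 0).
Description: the claimed parameters are [13, 2, 8]_5; such a code would be non-MDS.


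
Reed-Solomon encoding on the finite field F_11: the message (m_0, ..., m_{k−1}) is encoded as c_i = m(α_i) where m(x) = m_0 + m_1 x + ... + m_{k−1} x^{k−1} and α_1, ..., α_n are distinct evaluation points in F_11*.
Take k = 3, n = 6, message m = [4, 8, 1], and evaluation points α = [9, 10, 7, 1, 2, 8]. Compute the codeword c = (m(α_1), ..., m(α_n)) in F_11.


c = [3, 8, 10, 2, 2, 0]

Message polynomial: m(x) = 4 + 8·x + 1·x^2 (mod 11).
For each evaluation point α_i, compute m(α_i) mod 11:
  α_1 = 9: Horner steps 1 → 6 → 3, so m(9) = 3.
  α_2 = 10: Horner steps 1 → 7 → 8, so m(10) = 8.
  α_3 = 7: Horner steps 1 → 4 → 10, so m(7) = 10.
  α_4 = 1: Horner steps 1 → 9 → 2, so m(1) = 2.
  α_5 = 2: Horner steps 1 → 10 → 2, so m(2) = 2.
  α_6 = 8: Horner steps 1 → 5 → 0, so m(8) = 0.
Codeword c = [3, 8, 10, 2, 2, 0] ∈ F_11^6.


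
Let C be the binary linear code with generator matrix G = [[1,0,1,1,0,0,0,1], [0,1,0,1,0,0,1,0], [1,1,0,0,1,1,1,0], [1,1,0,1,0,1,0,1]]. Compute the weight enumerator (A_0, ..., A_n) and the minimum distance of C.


Weight distribution: A_0 = 1, A_3 = 3, A_4 = 7, A_5 = 4, A_7 = 1. Minimum distance d = 3.

Enumerate all 2^4 = 16 messages m ∈ F_2^4.
For each, compute codeword c = mG in F_2^8, then tally its weight.
  m = 0000 → c = 00000000, weight = 0.
  m = 1000 → c = 10110001, weight = 4.
  m = 0100 → c = 01010010, weight = 3.
  m = 1100 → c = 11100011, weight = 5.
  m = 0010 → c = 11001110, weight = 5.
  m = 1010 → c = 01111111, weight = 7.
  m = 0110 → c = 10011100, weight = 4.
  m = 1110 → c = 00101101, weight = 4.
  m = 0001 → c = 11010101, weight = 5.
  m = 1001 → c = 01100100, weight = 3.
  m = 0101 → c = 10000111, weight = 4.
  m = 1101 → c = 00110110, weight = 4.
  m = 0011 → c = 00011011, weight = 4.
  m = 1011 → c = 10101010, weight = 4.
  m = 0111 → c = 01001001, weight = 3.
  m = 1111 → c = 11111000, weight = 5.
Tally weights:
  weight 0: 1 codewords.
  weight 3: 3 codewords.
  weight 4: 7 codewords.
  weight 5: 4 codewords.
  weight 7: 1 codewords.
Minimum distance d = smallest w > 0 with A_w > 0 = 3.
Sanity: Σ A_w = 16 = 2^4 = 16 ✓.


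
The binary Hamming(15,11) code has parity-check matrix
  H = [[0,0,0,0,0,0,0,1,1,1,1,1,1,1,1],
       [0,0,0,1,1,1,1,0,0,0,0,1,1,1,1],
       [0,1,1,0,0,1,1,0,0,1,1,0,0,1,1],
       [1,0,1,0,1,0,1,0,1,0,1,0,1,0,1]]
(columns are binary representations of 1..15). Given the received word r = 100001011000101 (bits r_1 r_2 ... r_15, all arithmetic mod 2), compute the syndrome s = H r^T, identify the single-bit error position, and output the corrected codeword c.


s = (0, 1, 0, 0)^T, error position = 4, corrected codeword c = 100101011000101

Compute s = H r^T mod 2 one row at a time:
  s_1 = 1 + 1 + 0 + 0 + 0 + 1 + 0 + 1 = 4 ≡ 0 (mod 2).
  s_2 = 0 + 0 + 1 + 0 + 0 + 1 + 0 + 1 = 3 ≡ 1 (mod 2).
  s_3 = 0 + 0 + 1 + 0 + 0 + 0 + 0 + 1 = 2 ≡ 0 (mod 2).
  s_4 = 1 + 0 + 0 + 0 + 1 + 0 + 1 + 1 = 4 ≡ 0 (mod 2).
s = (0, 1, 0, 0)^T — this equals column 4 of H (binary 0100), so error is at position 4.
Correct: flip bit 4 of r = 100001011000101 to get c = 100101011000101.


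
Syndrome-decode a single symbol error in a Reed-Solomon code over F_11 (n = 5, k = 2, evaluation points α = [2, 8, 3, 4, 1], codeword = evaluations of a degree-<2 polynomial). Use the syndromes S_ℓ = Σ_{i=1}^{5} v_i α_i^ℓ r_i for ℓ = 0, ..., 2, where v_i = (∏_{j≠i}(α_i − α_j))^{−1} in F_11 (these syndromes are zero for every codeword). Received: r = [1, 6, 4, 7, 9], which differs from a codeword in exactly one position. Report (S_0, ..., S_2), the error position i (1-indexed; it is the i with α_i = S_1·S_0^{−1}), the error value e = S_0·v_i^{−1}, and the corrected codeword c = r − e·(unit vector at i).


S = (5, 7, 1), error at position 2, error magnitude e = 9, c = [1, 8, 4, 7, 9].

Step 1: column multipliers v_i = (∏_{j≠i}(α_i − α_j))^{−1} mod 11.
  i = 1 (α = 2): (2−8)(2−3)(2−4)(2−1) = (−6)·(−1)·(−2)·1 = −12 ≡ 10, so v_1 = 10^{−1} = 10 (mod 11).
  i = 2 (α = 8): (8−2)(8−3)(8−4)(8−1) = 6·5·4·7 = 840 ≡ 4, so v_2 = 4^{−1} = 3 (mod 11).
  i = 3 (α = 3): (3−2)(3−8)(3−4)(3−1) = 1·(−5)·(−1)·2 = 10 ≡ 10, so v_3 = 10^{−1} = 10 (mod 11).
  i = 4 (α = 4): (4−2)(4−8)(4−3)(4−1) = 2·(−4)·1·3 = −24 ≡ 9, so v_4 = 9^{−1} = 5 (mod 11).
  i = 5 (α = 1): (1−2)(1−8)(1−3)(1−4) = (−1)·(−7)·(−2)·(−3) = 42 ≡ 9, so v_5 = 9^{−1} = 5 (mod 11).
  v = [10, 3, 10, 5, 5].
Step 2: syndromes of r = [1, 6, 4, 7, 9] (all sums mod 11).
  S_0 = Σ v_i r_i = 10·1 + 3·6 + 10·4 + 5·7 + 5·9 = 148 ≡ 5.
  S_1 = Σ v_i α_i r_i = 10·2·1 + 3·8·6 + 10·3·4 + 5·4·7 + 5·1·9 = 469 ≡ 7.
  α_i^2 mod 11 = [4, 9, 9, 5, 1].
  S_2 = Σ v_i α_i^2 r_i = 10·4·1 + 3·9·6 + 10·9·4 + 5·5·7 + 5·1·9 = 782 ≡ 1.
  S = (5, 7, 1) ≠ 0, so r is not a codeword (an error is present).
Step 3: locate the error. For a single error e at position i, S_ℓ = v_i·e·α_i^ℓ, so α_err = S_1/S_0.
  S_0^{−1} = 5^{−1} = 9 (mod 11), so α_err = 7·9 = 63 ≡ 8 = α_2. Error position i = 2.
  Consistency check: S_2/S_1 = 1·8 = 8 ≡ 8 = α_err ✓ (single-error assumption holds).
Step 4: error magnitude e = S_0/v_2 = S_0·∏_{j≠2}(α_2 − α_j) = 5·4 = 20 ≡ 9 (mod 11).
Step 5: correct position 2: c_2 = r_2 − e = 6 − 9 ≡ 8 (mod 11). Hence c = [1, 8, 4, 7, 9].
  Check: interpolating c through the α_i gives m(x) = 6 + 3·x (degree < 2) with m(α_i) = c_i for every i, so c is indeed a codeword.


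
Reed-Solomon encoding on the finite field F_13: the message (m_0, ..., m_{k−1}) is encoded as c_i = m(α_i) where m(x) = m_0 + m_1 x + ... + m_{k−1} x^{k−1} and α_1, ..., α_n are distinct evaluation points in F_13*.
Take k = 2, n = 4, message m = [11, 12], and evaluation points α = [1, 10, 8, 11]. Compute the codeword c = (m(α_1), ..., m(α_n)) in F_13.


c = [10, 1, 3, 0]

Message polynomial: m(x) = 11 + 12·x (mod 13).
For each evaluation point α_i, compute m(α_i) mod 13:
  α_1 = 1: Horner steps 12 → 10, so m(1) = 10.
  α_2 = 10: Horner steps 12 → 1, so m(10) = 1.
  α_3 = 8: Horner steps 12 → 3, so m(8) = 3.
  α_4 = 11: Horner steps 12 → 0, so m(11) = 0.
Codeword c = [10, 1, 3, 0] ∈ F_13^4.


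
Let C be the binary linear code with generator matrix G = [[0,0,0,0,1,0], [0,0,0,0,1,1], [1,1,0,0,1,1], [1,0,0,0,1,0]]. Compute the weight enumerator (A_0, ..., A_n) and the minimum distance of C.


Weight distribution: A_0 = 1, A_1 = 4, A_2 = 6, A_3 = 4, A_4 = 1. Minimum distance d = 1.

Enumerate all 2^4 = 16 messages m ∈ F_2^4.
For each, compute codeword c = mG in F_2^6, then tally its weight.
  m = 0000 → c = 000000, weight = 0.
  m = 1000 → c = 000010, weight = 1.
  m = 0100 → c = 000011, weight = 2.
  m = 1100 → c = 000001, weight = 1.
  m = 0010 → c = 110011, weight = 4.
  m = 1010 → c = 110001, weight = 3.
  m = 0110 → c = 110000, weight = 2.
  m = 1110 → c = 110010, weight = 3.
  m = 0001 → c = 100010, weight = 2.
  m = 1001 → c = 100000, weight = 1.
  m = 0101 → c = 100001, weight = 2.
  m = 1101 → c = 100011, weight = 3.
  m = 0011 → c = 010001, weight = 2.
  m = 1011 → c = 010011, weight = 3.
  m = 0111 → c = 010010, weight = 2.
  m = 1111 → c = 010000, weight = 1.
Tally weights:
  weight 0: 1 codewords.
  weight 1: 4 codewords.
  weight 2: 6 codewords.
  weight 3: 4 codewords.
  weight 4: 1 codewords.
Minimum distance d = smallest w > 0 with A_w > 0 = 1.
Sanity: Σ A_w = 16 = 2^4 = 16 ✓.


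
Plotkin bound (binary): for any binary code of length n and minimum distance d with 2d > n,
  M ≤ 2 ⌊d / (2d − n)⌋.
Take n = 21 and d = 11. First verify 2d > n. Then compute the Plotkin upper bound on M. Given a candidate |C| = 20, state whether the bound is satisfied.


Plotkin bound M ≤ 22; given |C| = 20 ≤ bound (satisfied).

Check applicability: 2d = 22, n = 21.
2d − n = 1 > 0, so Plotkin applies.
Compute d/(2d−n) = 11/1 ≈ 11.0000.
⌊d/(2d−n)⌋ = 11.
Plotkin bound: M ≤ 2·11 = 22.
Given |C| = 20, check: satisfied.
This |C| is below the Plotkin bound.


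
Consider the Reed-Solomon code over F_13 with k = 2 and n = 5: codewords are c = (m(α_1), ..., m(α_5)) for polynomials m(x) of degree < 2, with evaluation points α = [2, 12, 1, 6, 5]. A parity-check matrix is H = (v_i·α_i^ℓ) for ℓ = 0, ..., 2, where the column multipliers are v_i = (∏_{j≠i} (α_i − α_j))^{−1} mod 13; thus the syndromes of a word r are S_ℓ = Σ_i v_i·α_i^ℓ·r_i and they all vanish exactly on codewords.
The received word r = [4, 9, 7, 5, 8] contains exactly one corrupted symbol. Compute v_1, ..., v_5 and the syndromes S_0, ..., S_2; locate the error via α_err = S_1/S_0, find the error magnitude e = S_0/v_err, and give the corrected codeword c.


S = (7, 6, 7), error at position 2, error magnitude e = 9, c = [4, 0, 7, 5, 8].

Step 1: column multipliers v_i = (∏_{j≠i}(α_i − α_j))^{−1} mod 13.
  i = 1 (α = 2): (2−12)(2−1)(2−6)(2−5) = (−10)·1·(−4)·(−3) = −120 ≡ 10, so v_1 = 10^{−1} = 4 (mod 13).
  i = 2 (α = 12): (12−2)(12−1)(12−6)(12−5) = 10·11·6·7 = 4620 ≡ 5, so v_2 = 5^{−1} = 8 (mod 13).
  i = 3 (α = 1): (1−2)(1−12)(1−6)(1−5) = (−1)·(−11)·(−5)·(−4) = 220 ≡ 12, so v_3 = 12^{−1} = 12 (mod 13).
  i = 4 (α = 6): (6−2)(6−12)(6−1)(6−5) = 4·(−6)·5·1 = −120 ≡ 10, so v_4 = 10^{−1} = 4 (mod 13).
  i = 5 (α = 5): (5−2)(5−12)(5−1)(5−6) = 3·(−7)·4·(−1) = 84 ≡ 6, so v_5 = 6^{−1} = 11 (mod 13).
  v = [4, 8, 12, 4, 11].
Step 2: syndromes of r = [4, 9, 7, 5, 8] (all sums mod 13).
  S_0 = Σ v_i r_i = 4·4 + 8·9 + 12·7 + 4·5 + 11·8 = 280 ≡ 7.
  S_1 = Σ v_i α_i r_i = 4·2·4 + 8·12·9 + 12·1·7 + 4·6·5 + 11·5·8 = 1540 ≡ 6.
  α_i^2 mod 13 = [4, 1, 1, 10, 12].
  S_2 = Σ v_i α_i^2 r_i = 4·4·4 + 8·1·9 + 12·1·7 + 4·10·5 + 11·12·8 = 1476 ≡ 7.
  S = (7, 6, 7) ≠ 0, so r is not a codeword (an error is present).
Step 3: locate the error. For a single error e at position i, S_ℓ = v_i·e·α_i^ℓ, so α_err = S_1/S_0.
  S_0^{−1} = 7^{−1} = 2 (mod 13), so α_err = 6·2 = 12 ≡ 12 = α_2. Error position i = 2.
  Consistency check: S_2/S_1 = 7·11 = 77 ≡ 12 = α_err ✓ (single-error assumption holds).
Step 4: error magnitude e = S_0/v_2 = S_0·∏_{j≠2}(α_2 − α_j) = 7·5 = 35 ≡ 9 (mod 13).
Step 5: correct position 2: c_2 = r_2 − e = 9 − 9 ≡ 0 (mod 13). Hence c = [4, 0, 7, 5, 8].
  Check: interpolating c through the α_i gives m(x) = 10 + 10·x (degree < 2) with m(α_i) = c_i for every i, so c is indeed a codeword.


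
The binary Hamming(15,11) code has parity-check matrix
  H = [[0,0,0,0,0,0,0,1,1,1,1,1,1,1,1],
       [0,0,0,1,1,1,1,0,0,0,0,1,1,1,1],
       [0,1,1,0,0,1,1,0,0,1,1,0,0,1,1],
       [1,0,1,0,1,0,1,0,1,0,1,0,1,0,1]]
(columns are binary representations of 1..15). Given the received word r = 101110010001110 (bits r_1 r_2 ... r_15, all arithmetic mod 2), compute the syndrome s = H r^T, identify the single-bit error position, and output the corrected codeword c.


s = (0, 1, 0, 0)^T, error position = 4, corrected codeword c = 101010010001110

Compute s = H r^T mod 2 one row at a time:
  s_1 = 1 + 0 + 0 + 0 + 1 + 1 + 1 + 0 = 4 ≡ 0 (mod 2).
  s_2 = 1 + 1 + 0 + 0 + 1 + 1 + 1 + 0 = 5 ≡ 1 (mod 2).
  s_3 = 0 + 1 + 0 + 0 + 0 + 0 + 1 + 0 = 2 ≡ 0 (mod 2).
  s_4 = 1 + 1 + 1 + 0 + 0 + 0 + 1 + 0 = 4 ≡ 0 (mod 2).
s = (0, 1, 0, 0)^T — this equals column 4 of H (binary 0100), so error is at position 4.
Correct: flip bit 4 of r = 101110010001110 to get c = 101010010001110.


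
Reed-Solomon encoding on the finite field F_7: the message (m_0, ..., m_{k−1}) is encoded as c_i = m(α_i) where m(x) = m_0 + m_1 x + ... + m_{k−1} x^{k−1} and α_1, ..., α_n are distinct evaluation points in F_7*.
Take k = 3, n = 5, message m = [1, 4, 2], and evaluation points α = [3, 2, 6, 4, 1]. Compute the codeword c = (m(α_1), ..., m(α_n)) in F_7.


c = [3, 3, 6, 0, 0]

Message polynomial: m(x) = 1 + 4·x + 2·x^2 (mod 7).
For each evaluation point α_i, compute m(α_i) mod 7:
  α_1 = 3: Horner steps 2 → 3 → 3, so m(3) = 3.
  α_2 = 2: Horner steps 2 → 1 → 3, so m(2) = 3.
  α_3 = 6: Horner steps 2 → 2 → 6, so m(6) = 6.
  α_4 = 4: Horner steps 2 → 5 → 0, so m(4) = 0.
  α_5 = 1: Horner steps 2 → 6 → 0, so m(1) = 0.
Codeword c = [3, 3, 6, 0, 0] ∈ F_7^5.


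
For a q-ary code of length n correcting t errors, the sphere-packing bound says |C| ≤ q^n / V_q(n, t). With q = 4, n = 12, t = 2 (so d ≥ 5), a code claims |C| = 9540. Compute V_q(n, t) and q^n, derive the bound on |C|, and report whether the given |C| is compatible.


V_q(n, t) = 631, q^n = 16777216, Hamming bound = 26588, |C| = 9540 ≤ bound (satisfied).

Step 1: Compute V_q(n, t) = Σ_{j=0}^2 C(n, j) (q−1)^j.
  j = 0: C(12,0)·(3)^0 = 1·1 = 1.
  j = 1: C(12,1)·(3)^1 = 12·3 = 36.
  j = 2: C(12,2)·(3)^2 = 66·9 = 594.
  V_q(n, t) = 1 + 36 + 594 = 631.
Step 2: q^n = 4^12 = 16777216.
Step 3: Hamming bound ⌊q^n / V_q(n,t)⌋ = ⌊16777216/631⌋ = 26588.
Step 4: Compare |C| = 9540 to 26588: satisfied.
The claimed |C| lies below the Hamming bound.


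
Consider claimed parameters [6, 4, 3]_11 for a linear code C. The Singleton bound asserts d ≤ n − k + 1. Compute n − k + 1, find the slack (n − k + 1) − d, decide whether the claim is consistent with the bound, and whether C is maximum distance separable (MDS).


Singleton RHS = n − k + 1 = 3, slack = 0, bound satisfied, MDS.

Singleton bound: d ≤ n − k + 1.
Here n = 6, k = 4, so n − k + 1 = 3.
Given d = 3, check d ≤ 3: YES.
Slack = (n − k + 1) − d = 0.
The code is MDS (slack = 0).
Description: the claimed parameters are [6, 4, 3]_11; such a code would be MDS (meets Singleton bound).


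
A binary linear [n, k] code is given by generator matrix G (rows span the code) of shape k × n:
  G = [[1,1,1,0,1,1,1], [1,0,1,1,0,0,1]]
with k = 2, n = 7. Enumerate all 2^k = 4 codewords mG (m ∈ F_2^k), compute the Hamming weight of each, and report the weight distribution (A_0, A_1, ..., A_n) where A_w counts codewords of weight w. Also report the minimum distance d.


Weight distribution: A_0 = 1, A_4 = 2, A_6 = 1. Minimum distance d = 4.

Enumerate all 2^2 = 4 messages m ∈ F_2^2.
For each, compute codeword c = mG in F_2^7, then tally its weight.
  m = 00 → c = 0000000, weight = 0.
  m = 10 → c = 1110111, weight = 6.
  m = 01 → c = 1011001, weight = 4.
  m = 11 → c = 0101110, weight = 4.
Tally weights:
  weight 0: 1 codewords.
  weight 4: 2 codewords.
  weight 6: 1 codewords.
Minimum distance d = smallest w > 0 with A_w > 0 = 4.
Sanity: Σ A_w = 4 = 2^2 = 4 ✓.


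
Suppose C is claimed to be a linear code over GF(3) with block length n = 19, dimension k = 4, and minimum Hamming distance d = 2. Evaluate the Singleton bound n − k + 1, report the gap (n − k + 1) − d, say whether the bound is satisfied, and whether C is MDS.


Singleton RHS = n − k + 1 = 16, slack = 14, bound satisfied, not MDS.

Singleton bound: d ≤ n − k + 1.
Here n = 19, k = 4, so n − k + 1 = 16.
Given d = 2, check d ≤ 16: YES.
Slack = (n − k + 1) − d = 14.
The code is NOT MDS (slack = 14 > 0).
Description: the claimed parameters are [19, 4, 2]_3; such a code would be non-MDS.


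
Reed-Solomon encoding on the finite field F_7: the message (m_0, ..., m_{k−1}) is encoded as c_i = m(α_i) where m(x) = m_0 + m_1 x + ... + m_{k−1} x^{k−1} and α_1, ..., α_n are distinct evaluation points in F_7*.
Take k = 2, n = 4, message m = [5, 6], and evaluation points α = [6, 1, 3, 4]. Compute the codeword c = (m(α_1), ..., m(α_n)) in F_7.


c = [6, 4, 2, 1]

Message polynomial: m(x) = 5 + 6·x (mod 7).
For each evaluation point α_i, compute m(α_i) mod 7:
  α_1 = 6: Horner steps 6 → 6, so m(6) = 6.
  α_2 = 1: Horner steps 6 → 4, so m(1) = 4.
  α_3 = 3: Horner steps 6 → 2, so m(3) = 2.
  α_4 = 4: Horner steps 6 → 1, so m(4) = 1.
Codeword c = [6, 4, 2, 1] ∈ F_7^4.


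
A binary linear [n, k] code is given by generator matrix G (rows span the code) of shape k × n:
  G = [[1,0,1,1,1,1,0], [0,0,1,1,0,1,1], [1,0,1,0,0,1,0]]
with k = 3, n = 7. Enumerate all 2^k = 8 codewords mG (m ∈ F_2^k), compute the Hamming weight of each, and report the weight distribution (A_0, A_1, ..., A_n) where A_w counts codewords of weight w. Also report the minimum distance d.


Weight distribution: A_0 = 1, A_2 = 1, A_3 = 3, A_4 = 2, A_5 = 1. Minimum distance d = 2.

Enumerate all 2^3 = 8 messages m ∈ F_2^3.
For each, compute codeword c = mG in F_2^7, then tally its weight.
  m = 000 → c = 0000000, weight = 0.
  m = 100 → c = 1011110, weight = 5.
  m = 010 → c = 0011011, weight = 4.
  m = 110 → c = 1000101, weight = 3.
  m = 001 → c = 1010010, weight = 3.
  m = 101 → c = 0001100, weight = 2.
  m = 011 → c = 1001001, weight = 3.
  m = 111 → c = 0010111, weight = 4.
Tally weights:
  weight 0: 1 codewords.
  weight 2: 1 codewords.
  weight 3: 3 codewords.
  weight 4: 2 codewords.
  weight 5: 1 codewords.
Minimum distance d = smallest w > 0 with A_w > 0 = 2.
Sanity: Σ A_w = 8 = 2^3 = 8 ✓.


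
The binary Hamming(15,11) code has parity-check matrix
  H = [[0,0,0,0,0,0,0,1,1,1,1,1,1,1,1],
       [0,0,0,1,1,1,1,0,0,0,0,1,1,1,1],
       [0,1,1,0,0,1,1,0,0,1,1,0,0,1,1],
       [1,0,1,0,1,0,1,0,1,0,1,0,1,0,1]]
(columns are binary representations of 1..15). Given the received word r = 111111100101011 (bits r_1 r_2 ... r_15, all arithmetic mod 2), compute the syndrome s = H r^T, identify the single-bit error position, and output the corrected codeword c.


s = (0, 1, 1, 1)^T, error position = 7, corrected codeword c = 111111000101011

Compute s = H r^T mod 2 one row at a time:
  s_1 = 0 + 0 + 1 + 0 + 1 + 0 + 1 + 1 = 4 ≡ 0 (mod 2).
  s_2 = 1 + 1 + 1 + 1 + 1 + 0 + 1 + 1 = 7 ≡ 1 (mod 2).
  s_3 = 1 + 1 + 1 + 1 + 1 + 0 + 1 + 1 = 7 ≡ 1 (mod 2).
  s_4 = 1 + 1 + 1 + 1 + 0 + 0 + 0 + 1 = 5 ≡ 1 (mod 2).
s = (0, 1, 1, 1)^T — this equals column 7 of H (binary 0111), so error is at position 7.
Correct: flip bit 7 of r = 111111100101011 to get c = 111111000101011.


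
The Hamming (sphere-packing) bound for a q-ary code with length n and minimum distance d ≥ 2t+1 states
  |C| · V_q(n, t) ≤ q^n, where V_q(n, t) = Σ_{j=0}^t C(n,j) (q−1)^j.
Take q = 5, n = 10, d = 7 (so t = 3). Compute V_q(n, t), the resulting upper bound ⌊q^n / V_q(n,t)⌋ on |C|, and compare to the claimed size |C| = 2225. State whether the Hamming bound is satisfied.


V_q(n, t) = 8441, q^n = 9765625, Hamming bound = 1156, |C| = 2225 > bound (violated).

Step 1: Compute V_q(n, t) = Σ_{j=0}^3 C(n, j) (q−1)^j.
  j = 0: C(10,0)·(4)^0 = 1·1 = 1.
  j = 1: C(10,1)·(4)^1 = 10·4 = 40.
  j = 2: C(10,2)·(4)^2 = 45·16 = 720.
  j = 3: C(10,3)·(4)^3 = 120·64 = 7680.
  V_q(n, t) = 1 + 40 + 720 + 7680 = 8441.
Step 2: q^n = 5^10 = 9765625.
Step 3: Hamming bound ⌊q^n / V_q(n,t)⌋ = ⌊9765625/8441⌋ = 1156.
Step 4: Compare |C| = 2225 to 1156: violated.
The claimed |C| lies above the Hamming bound, so no 5-ary code of length 10 with d ≥ 7 can have 2225 codewords.


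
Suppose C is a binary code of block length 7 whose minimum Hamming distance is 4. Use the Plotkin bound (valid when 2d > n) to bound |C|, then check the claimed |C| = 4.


Plotkin bound M ≤ 8; given |C| = 4 ≤ bound (satisfied).

Check applicability: 2d = 8, n = 7.
2d − n = 1 > 0, so Plotkin applies.
Compute d/(2d−n) = 4/1 ≈ 4.0000.
⌊d/(2d−n)⌋ = 4.
Plotkin bound: M ≤ 2·4 = 8.
Given |C| = 4, check: satisfied.
This |C| is below the Plotkin bound.


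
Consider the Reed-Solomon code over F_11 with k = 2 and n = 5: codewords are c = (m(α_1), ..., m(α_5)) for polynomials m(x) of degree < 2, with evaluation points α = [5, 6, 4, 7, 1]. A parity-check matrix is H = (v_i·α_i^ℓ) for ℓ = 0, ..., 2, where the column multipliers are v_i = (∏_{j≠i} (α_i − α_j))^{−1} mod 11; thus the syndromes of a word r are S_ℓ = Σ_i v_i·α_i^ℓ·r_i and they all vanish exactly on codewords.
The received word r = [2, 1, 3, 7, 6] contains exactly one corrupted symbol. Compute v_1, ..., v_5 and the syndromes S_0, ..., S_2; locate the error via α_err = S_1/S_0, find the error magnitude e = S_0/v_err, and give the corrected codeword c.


S = (6, 9, 8), error at position 4, error magnitude e = 7, c = [2, 1, 3, 0, 6].

Step 1: column multipliers v_i = (∏_{j≠i}(α_i − α_j))^{−1} mod 11.
  i = 1 (α = 5): (5−6)(5−4)(5−7)(5−1) = (−1)·1·(−2)·4 = 8 ≡ 8, so v_1 = 8^{−1} = 7 (mod 11).
  i = 2 (α = 6): (6−5)(6−4)(6−7)(6−1) = 1·2·(−1)·5 = −10 ≡ 1, so v_2 = 1^{−1} = 1 (mod 11).
  i = 3 (α = 4): (4−5)(4−6)(4−7)(4−1) = (−1)·(−2)·(−3)·3 = −18 ≡ 4, so v_3 = 4^{−1} = 3 (mod 11).
  i = 4 (α = 7): (7−5)(7−6)(7−4)(7−1) = 2·1·3·6 = 36 ≡ 3, so v_4 = 3^{−1} = 4 (mod 11).
  i = 5 (α = 1): (1−5)(1−6)(1−4)(1−7) = (−4)·(−5)·(−3)·(−6) = 360 ≡ 8, so v_5 = 8^{−1} = 7 (mod 11).
  v = [7, 1, 3, 4, 7].
Step 2: syndromes of r = [2, 1, 3, 7, 6] (all sums mod 11).
  S_0 = Σ v_i r_i = 7·2 + 1·1 + 3·3 + 4·7 + 7·6 = 94 ≡ 6.
  S_1 = Σ v_i α_i r_i = 7·5·2 + 1·6·1 + 3·4·3 + 4·7·7 + 7·1·6 = 350 ≡ 9.
  α_i^2 mod 11 = [3, 3, 5, 5, 1].
  S_2 = Σ v_i α_i^2 r_i = 7·3·2 + 1·3·1 + 3·5·3 + 4·5·7 + 7·1·6 = 272 ≡ 8.
  S = (6, 9, 8) ≠ 0, so r is not a codeword (an error is present).
Step 3: locate the error. For a single error e at position i, S_ℓ = v_i·e·α_i^ℓ, so α_err = S_1/S_0.
  S_0^{−1} = 6^{−1} = 2 (mod 11), so α_err = 9·2 = 18 ≡ 7 = α_4. Error position i = 4.
  Consistency check: S_2/S_1 = 8·5 = 40 ≡ 7 = α_err ✓ (single-error assumption holds).
Step 4: error magnitude e = S_0/v_4 = S_0·∏_{j≠4}(α_4 − α_j) = 6·3 = 18 ≡ 7 (mod 11).
Step 5: correct position 4: c_4 = r_4 − e = 7 − 7 ≡ 0 (mod 11). Hence c = [2, 1, 3, 0, 6].
  Check: interpolating c through the α_i gives m(x) = 7 + 10·x (degree < 2) with m(α_i) = c_i for every i, so c is indeed a codeword.


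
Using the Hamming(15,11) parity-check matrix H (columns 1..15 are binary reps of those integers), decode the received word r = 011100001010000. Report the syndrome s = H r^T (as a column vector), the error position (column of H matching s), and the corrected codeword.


s = (0, 1, 1, 1)^T, error position = 7, corrected codeword c = 011100101010000

Compute s = H r^T mod 2 one row at a time:
  s_1 = 0 + 1 + 0 + 1 + 0 + 0 + 0 + 0 = 2 ≡ 0 (mod 2).
  s_2 = 1 + 0 + 0 + 0 + 0 + 0 + 0 + 0 = 1 ≡ 1 (mod 2).
  s_3 = 1 + 1 + 0 + 0 + 0 + 1 + 0 + 0 = 3 ≡ 1 (mod 2).
  s_4 = 0 + 1 + 0 + 0 + 1 + 1 + 0 + 0 = 3 ≡ 1 (mod 2).
s = (0, 1, 1, 1)^T — this equals column 7 of H (binary 0111), so error is at position 7.
Correct: flip bit 7 of r = 011100001010000 to get c = 011100101010000.


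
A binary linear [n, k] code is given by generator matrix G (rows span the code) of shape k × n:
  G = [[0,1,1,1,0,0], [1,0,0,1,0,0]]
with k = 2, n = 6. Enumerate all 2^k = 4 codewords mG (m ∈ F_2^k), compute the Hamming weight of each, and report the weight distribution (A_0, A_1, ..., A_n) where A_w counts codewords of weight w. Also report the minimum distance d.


Weight distribution: A_0 = 1, A_2 = 1, A_3 = 2. Minimum distance d = 2.

Enumerate all 2^2 = 4 messages m ∈ F_2^2.
For each, compute codeword c = mG in F_2^6, then tally its weight.
  m = 00 → c = 000000, weight = 0.
  m = 10 → c = 011100, weight = 3.
  m = 01 → c = 100100, weight = 2.
  m = 11 → c = 111000, weight = 3.
Tally weights:
  weight 0: 1 codewords.
  weight 2: 1 codewords.
  weight 3: 2 codewords.
Minimum distance d = smallest w > 0 with A_w > 0 = 2.
Sanity: Σ A_w = 4 = 2^2 = 4 ✓.


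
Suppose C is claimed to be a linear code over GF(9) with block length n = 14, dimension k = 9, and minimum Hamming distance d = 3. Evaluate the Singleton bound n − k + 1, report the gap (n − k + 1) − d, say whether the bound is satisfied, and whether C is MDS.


Singleton RHS = n − k + 1 = 6, slack = 3, bound satisfied, not MDS.

Singleton bound: d ≤ n − k + 1.
Here n = 14, k = 9, so n − k + 1 = 6.
Given d = 3, check d ≤ 6: YES.
Slack = (n − k + 1) − d = 3.
The code is NOT MDS (slack = 3 > 0).
Description: the claimed parameters are [14, 9, 3]_9; such a code would be non-MDS.


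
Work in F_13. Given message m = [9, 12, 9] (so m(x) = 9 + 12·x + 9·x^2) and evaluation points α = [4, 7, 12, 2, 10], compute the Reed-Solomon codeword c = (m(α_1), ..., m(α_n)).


c = [6, 1, 6, 4, 2]

Message polynomial: m(x) = 9 + 12·x + 9·x^2 (mod 13).
For each evaluation point α_i, compute m(α_i) mod 13:
  α_1 = 4: Horner steps 9 → 9 → 6, so m(4) = 6.
  α_2 = 7: Horner steps 9 → 10 → 1, so m(7) = 1.
  α_3 = 12: Horner steps 9 → 3 → 6, so m(12) = 6.
  α_4 = 2: Horner steps 9 → 4 → 4, so m(2) = 4.
  α_5 = 10: Horner steps 9 → 11 → 2, so m(10) = 2.
Codeword c = [6, 1, 6, 4, 2] ∈ F_13^5.


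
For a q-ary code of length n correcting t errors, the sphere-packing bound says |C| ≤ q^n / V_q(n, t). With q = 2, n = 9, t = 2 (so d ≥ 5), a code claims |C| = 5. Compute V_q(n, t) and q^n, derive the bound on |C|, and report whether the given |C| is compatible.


V_q(n, t) = 46, q^n = 512, Hamming bound = 11, |C| = 5 ≤ bound (satisfied).

Step 1: Compute V_q(n, t) = Σ_{j=0}^2 C(n, j) (q−1)^j.
  j = 0: C(9,0)·(1)^0 = 1·1 = 1.
  j = 1: C(9,1)·(1)^1 = 9·1 = 9.
  j = 2: C(9,2)·(1)^2 = 36·1 = 36.
  V_q(n, t) = 1 + 9 + 36 = 46.
Step 2: q^n = 2^9 = 512.
Step 3: Hamming bound ⌊q^n / V_q(n,t)⌋ = ⌊512/46⌋ = 11.
Step 4: Compare |C| = 5 to 11: satisfied.
The claimed |C| lies below the Hamming bound.


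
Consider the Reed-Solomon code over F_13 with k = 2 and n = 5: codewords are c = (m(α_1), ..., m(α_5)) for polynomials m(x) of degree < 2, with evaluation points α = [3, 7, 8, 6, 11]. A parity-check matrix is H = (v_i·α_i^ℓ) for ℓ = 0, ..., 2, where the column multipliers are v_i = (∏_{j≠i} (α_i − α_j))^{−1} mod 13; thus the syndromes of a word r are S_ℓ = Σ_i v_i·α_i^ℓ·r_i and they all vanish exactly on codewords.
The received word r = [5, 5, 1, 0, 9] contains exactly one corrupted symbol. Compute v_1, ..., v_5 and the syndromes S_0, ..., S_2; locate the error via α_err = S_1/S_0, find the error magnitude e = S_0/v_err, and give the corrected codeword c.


S = (8, 4, 2), error at position 2, error magnitude e = 11, c = [5, 7, 1, 0, 9].

Step 1: column multipliers v_i = (∏_{j≠i}(α_i − α_j))^{−1} mod 13.
  i = 1 (α = 3): (3−7)(3−8)(3−6)(3−11) = (−4)·(−5)·(−3)·(−8) = 480 ≡ 12, so v_1 = 12^{−1} = 12 (mod 13).
  i = 2 (α = 7): (7−3)(7−8)(7−6)(7−11) = 4·(−1)·1·(−4) = 16 ≡ 3, so v_2 = 3^{−1} = 9 (mod 13).
  i = 3 (α = 8): (8−3)(8−7)(8−6)(8−11) = 5·1·2·(−3) = −30 ≡ 9, so v_3 = 9^{−1} = 3 (mod 13).
  i = 4 (α = 6): (6−3)(6−7)(6−8)(6−11) = 3·(−1)·(−2)·(−5) = −30 ≡ 9, so v_4 = 9^{−1} = 3 (mod 13).
  i = 5 (α = 11): (11−3)(11−7)(11−8)(11−6) = 8·4·3·5 = 480 ≡ 12, so v_5 = 12^{−1} = 12 (mod 13).
  v = [12, 9, 3, 3, 12].
Step 2: syndromes of r = [5, 5, 1, 0, 9] (all sums mod 13).
  S_0 = Σ v_i r_i = 12·5 + 9·5 + 3·1 + 3·0 + 12·9 = 216 ≡ 8.
  S_1 = Σ v_i α_i r_i = 12·3·5 + 9·7·5 + 3·8·1 + 3·6·0 + 12·11·9 = 1707 ≡ 4.
  α_i^2 mod 13 = [9, 10, 12, 10, 4].
  S_2 = Σ v_i α_i^2 r_i = 12·9·5 + 9·10·5 + 3·12·1 + 3·10·0 + 12·4·9 = 1458 ≡ 2.
  S = (8, 4, 2) ≠ 0, so r is not a codeword (an error is present).
Step 3: locate the error. For a single error e at position i, S_ℓ = v_i·e·α_i^ℓ, so α_err = S_1/S_0.
  S_0^{−1} = 8^{−1} = 5 (mod 13), so α_err = 4·5 = 20 ≡ 7 = α_2. Error position i = 2.
  Consistency check: S_2/S_1 = 2·10 = 20 ≡ 7 = α_err ✓ (single-error assumption holds).
Step 4: error magnitude e = S_0/v_2 = S_0·∏_{j≠2}(α_2 − α_j) = 8·3 = 24 ≡ 11 (mod 13).
Step 5: correct position 2: c_2 = r_2 − e = 5 − 11 ≡ 7 (mod 13). Hence c = [5, 7, 1, 0, 9].
  Check: interpolating c through the α_i gives m(x) = 10 + 7·x (degree < 2) with m(α_i) = c_i for every i, so c is indeed a codeword.


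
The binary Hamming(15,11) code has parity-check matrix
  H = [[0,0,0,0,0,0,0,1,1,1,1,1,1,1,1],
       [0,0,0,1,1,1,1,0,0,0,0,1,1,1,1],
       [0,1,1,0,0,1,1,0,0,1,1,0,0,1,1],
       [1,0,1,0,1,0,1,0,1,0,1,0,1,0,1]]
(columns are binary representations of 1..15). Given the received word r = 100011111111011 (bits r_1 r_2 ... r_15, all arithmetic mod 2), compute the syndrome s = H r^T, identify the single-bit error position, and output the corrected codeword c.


s = (1, 0, 0, 0)^T, error position = 8, corrected codeword c = 100011101111011

Compute s = H r^T mod 2 one row at a time:
  s_1 = 1 + 1 + 1 + 1 + 1 + 0 + 1 + 1 = 7 ≡ 1 (mod 2).
  s_2 = 0 + 1 + 1 + 1 + 1 + 0 + 1 + 1 = 6 ≡ 0 (mod 2).
  s_3 = 0 + 0 + 1 + 1 + 1 + 1 + 1 + 1 = 6 ≡ 0 (mod 2).
  s_4 = 1 + 0 + 1 + 1 + 1 + 1 + 0 + 1 = 6 ≡ 0 (mod 2).
s = (1, 0, 0, 0)^T — this equals column 8 of H (binary 1000), so error is at position 8.
Correct: flip bit 8 of r = 100011111111011 to get c = 100011101111011.
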